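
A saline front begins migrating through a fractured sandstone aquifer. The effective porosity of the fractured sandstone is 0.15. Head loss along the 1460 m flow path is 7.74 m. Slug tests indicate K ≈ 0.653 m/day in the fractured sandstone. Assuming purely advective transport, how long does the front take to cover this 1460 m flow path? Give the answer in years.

Hydraulic gradient i = Δh / L = 7.74 / 1460 = 0.005301.
Darcy flux q = K · i = 0.6530 × 0.005301 = 0.003462 m/day.
Seepage velocity v = q / n_e = 0.003462 / 0.15 = 0.02308 m/day.
Travel time t = L / v = 1460 / 0.02308 = 63262 days = 173.2 years.

173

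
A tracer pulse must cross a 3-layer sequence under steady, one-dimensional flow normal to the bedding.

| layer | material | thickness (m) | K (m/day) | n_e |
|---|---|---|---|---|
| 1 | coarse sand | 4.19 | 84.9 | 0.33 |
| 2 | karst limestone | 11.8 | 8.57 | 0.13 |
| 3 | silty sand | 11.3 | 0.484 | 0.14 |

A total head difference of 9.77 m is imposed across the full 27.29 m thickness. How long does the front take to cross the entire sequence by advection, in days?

With flow normal to the layers, continuity requires the same specific discharge q through every layer.
Σ(b_i/K_i) = 4.19/84.9 + 11.8/8.57 + 11.3/0.484 = 24.77 d.
q = Δh / Σ(b_i/K_i) = 9.77 / 24.77 = 0.3944 m/day.
In each layer the seepage velocity is v_i = q/n_i, so the layer transit time is t_i = b_i·n_i / q:
  layer 1 (coarse sand): t_1 = 4.19 × 0.33 / 0.3944 = 3.506 d
  layer 2 (karst limestone): t_2 = 11.8 × 0.13 / 0.3944 = 3.890 d
  layer 3 (silty sand): t_3 = 11.3 × 0.14 / 0.3944 = 4.011 d
Total t = Σ t_i = 11.41 days.

11.4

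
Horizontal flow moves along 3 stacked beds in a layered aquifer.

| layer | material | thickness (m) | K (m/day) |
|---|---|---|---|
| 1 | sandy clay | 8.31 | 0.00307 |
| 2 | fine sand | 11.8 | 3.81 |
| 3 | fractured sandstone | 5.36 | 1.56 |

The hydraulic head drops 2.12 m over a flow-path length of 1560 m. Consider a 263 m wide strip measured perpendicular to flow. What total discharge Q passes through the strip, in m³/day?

Flow is parallel to layering, so each bed carries its own Darcy discharge and the transmissivities add.
Σ(K_i·b_i) = 0.00307×8.31 + 3.81×11.8 + 1.56×5.36 = 53.35 m²/day.
Hydraulic gradient i = Δh / L = 2.12 / 1560 = 0.001359.
Q = Σ(K_i·b_i) · W · i = 53.35 × 263 × 0.001359 = 19.07 m³/day.

19.1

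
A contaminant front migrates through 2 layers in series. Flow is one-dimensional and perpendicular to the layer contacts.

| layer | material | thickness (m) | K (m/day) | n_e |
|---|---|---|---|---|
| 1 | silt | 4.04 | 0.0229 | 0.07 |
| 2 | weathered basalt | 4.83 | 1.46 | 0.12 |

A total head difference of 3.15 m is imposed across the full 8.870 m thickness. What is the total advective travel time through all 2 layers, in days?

With flow normal to the layers, continuity requires the same specific discharge q through every layer.
Σ(b_i/K_i) = 4.04/0.0229 + 4.83/1.46 = 179.7 d.
q = Δh / Σ(b_i/K_i) = 3.15 / 179.7 = 0.01753 m/day.
In each layer the seepage velocity is v_i = q/n_i, so the layer transit time is t_i = b_i·n_i / q:
  layer 1 (silt): t_1 = 4.04 × 0.07 / 0.01753 = 16.14 d
  layer 2 (weathered basalt): t_2 = 4.83 × 0.12 / 0.01753 = 33.07 d
Total t = Σ t_i = 49.21 days.

49.2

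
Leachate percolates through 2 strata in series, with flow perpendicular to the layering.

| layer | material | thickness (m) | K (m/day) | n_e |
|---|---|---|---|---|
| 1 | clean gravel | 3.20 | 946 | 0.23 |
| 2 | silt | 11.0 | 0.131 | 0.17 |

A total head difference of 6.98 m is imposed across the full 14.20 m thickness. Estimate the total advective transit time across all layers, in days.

With flow normal to the layers, continuity requires the same specific discharge q through every layer.
Σ(b_i/K_i) = 3.20/946 + 11.0/0.131 = 83.97 d.
q = Δh / Σ(b_i/K_i) = 6.98 / 83.97 = 0.08312 m/day.
In each layer the seepage velocity is v_i = q/n_i, so the layer transit time is t_i = b_i·n_i / q:
  layer 1 (clean gravel): t_1 = 3.20 × 0.23 / 0.08312 = 8.854 d
  layer 2 (silt): t_2 = 11.0 × 0.17 / 0.08312 = 22.50 d
Total t = Σ t_i = 31.35 days.

31.4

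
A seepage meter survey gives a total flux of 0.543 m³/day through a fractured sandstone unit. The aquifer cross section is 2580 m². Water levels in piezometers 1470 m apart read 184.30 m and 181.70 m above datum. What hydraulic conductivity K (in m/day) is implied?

0.119

Hydraulic gradient i = (184.30 − 181.70) / 1470 = 2.6 / 1470 = 0.001769.
From Q = K·A·i, K = Q / (A·i) = 0.543 / (2580 × 0.001769) = 0.1190 m/day.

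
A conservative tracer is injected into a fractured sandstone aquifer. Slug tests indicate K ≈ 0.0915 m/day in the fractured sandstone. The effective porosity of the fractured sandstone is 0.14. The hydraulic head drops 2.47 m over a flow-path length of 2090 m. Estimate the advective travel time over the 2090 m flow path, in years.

7410

Hydraulic gradient i = Δh / L = 2.47 / 2090 = 0.001182.
Darcy flux q = K · i = 0.09150 × 0.001182 = 0.0001081 m/day.
Seepage velocity v = q / n_e = 0.0001081 / 0.14 = 0.0007724 m/day.
Travel time t = L / v = 2090 / 0.0007724 = 2.706e+06 days = 7408 years.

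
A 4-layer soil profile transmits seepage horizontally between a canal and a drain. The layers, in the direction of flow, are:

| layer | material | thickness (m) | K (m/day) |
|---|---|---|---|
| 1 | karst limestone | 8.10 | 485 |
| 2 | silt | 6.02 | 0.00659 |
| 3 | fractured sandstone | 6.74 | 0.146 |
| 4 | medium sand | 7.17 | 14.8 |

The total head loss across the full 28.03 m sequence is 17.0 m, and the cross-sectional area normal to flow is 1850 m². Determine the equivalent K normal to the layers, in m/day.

0.0292

Flow is perpendicular to layering, so the layers act in series and the equivalent K is the thickness-weighted harmonic mean.
Total thickness L = 8.10 + 6.02 + 6.74 + 7.17 = 28.03 m.
Σ(b_i/K_i) = 8.10/485 + 6.02/0.00659 + 6.74/0.146 + 7.17/14.8 = 960.2 d.
K_eq = L / Σ(b_i/K_i) = 28.03 / 960.2 = 0.02919 m/day.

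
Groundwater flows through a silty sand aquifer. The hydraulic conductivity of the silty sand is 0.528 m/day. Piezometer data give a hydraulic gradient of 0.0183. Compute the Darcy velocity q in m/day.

Hydraulic gradient i = 0.0183.
Specific discharge q = K · i = 0.5280 × 0.01830 = 0.009662 m/day.

0.00966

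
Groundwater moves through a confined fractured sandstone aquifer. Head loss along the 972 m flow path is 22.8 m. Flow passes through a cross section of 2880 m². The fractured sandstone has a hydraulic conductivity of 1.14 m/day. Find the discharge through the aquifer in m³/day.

77.0

Hydraulic gradient i = Δh / L = 22.8 / 972 = 0.02346.
Darcy's law: Q = K · A · i = 1.140 × 2880 × 0.02346 = 77.01 m³/day.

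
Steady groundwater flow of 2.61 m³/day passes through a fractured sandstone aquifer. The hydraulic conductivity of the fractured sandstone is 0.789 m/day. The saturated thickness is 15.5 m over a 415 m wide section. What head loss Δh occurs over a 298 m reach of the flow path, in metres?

0.153

Cross-sectional area A = 415 × 15.5 = 6432 m².
From Q = K·A·i, i = Q / (K·A) = 2.61 / (0.7890 × 6432) = 0.0005143.
Head loss Δh = i · L = 0.0005143 × 298 = 0.1532 m.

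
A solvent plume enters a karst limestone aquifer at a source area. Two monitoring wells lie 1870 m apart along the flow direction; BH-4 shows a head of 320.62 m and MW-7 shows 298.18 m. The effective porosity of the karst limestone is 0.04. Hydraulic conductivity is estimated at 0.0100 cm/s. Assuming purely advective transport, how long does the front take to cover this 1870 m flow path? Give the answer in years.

1.98

Convert K: 0.0100 cm/s × 864 = 8.640 m/day.
Hydraulic gradient i = (320.62 − 298.18) / 1870 = 22.44 / 1870 = 0.01200.
Darcy flux q = K · i = 8.640 × 0.01200 = 0.1037 m/day.
Seepage velocity v = q / n_e = 0.1037 / 0.04 = 2.592 m/day.
Travel time t = L / v = 1870 / 2.592 = 721.5 days = 1.975 years.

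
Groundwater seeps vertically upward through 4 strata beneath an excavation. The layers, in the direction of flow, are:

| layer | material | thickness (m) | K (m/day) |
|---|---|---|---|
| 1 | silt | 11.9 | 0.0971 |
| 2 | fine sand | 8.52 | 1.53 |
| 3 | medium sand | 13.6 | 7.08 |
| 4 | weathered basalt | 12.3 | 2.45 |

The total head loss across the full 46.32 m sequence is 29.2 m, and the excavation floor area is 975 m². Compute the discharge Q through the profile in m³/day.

211

Flow is perpendicular to layering, so the layers act in series and the equivalent K is the thickness-weighted harmonic mean.
Total thickness L = 11.9 + 8.52 + 13.6 + 12.3 = 46.32 m.
Σ(b_i/K_i) = 11.9/0.0971 + 8.52/1.53 + 13.6/7.08 + 12.3/2.45 = 135.1 d.
K_eq = L / Σ(b_i/K_i) = 46.32 / 135.1 = 0.3429 m/day.
Q = K_eq · A · (Δh/L) = 0.3429 × 975 × (29.2/46.32) = 210.8 m³/day.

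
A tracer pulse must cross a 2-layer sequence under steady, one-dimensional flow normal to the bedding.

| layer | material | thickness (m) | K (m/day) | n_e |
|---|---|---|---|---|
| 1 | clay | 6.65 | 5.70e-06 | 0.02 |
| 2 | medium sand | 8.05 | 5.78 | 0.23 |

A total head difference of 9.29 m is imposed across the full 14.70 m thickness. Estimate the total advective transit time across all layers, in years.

682

With flow normal to the layers, continuity requires the same specific discharge q through every layer.
Σ(b_i/K_i) = 6.65/5.70e-06 + 8.05/5.78 = 1.167e+06 d.
q = Δh / Σ(b_i/K_i) = 9.29 / 1.167e+06 = 7.963e-06 m/day.
In each layer the seepage velocity is v_i = q/n_i, so the layer transit time is t_i = b_i·n_i / q:
  layer 1 (clay): t_1 = 6.65 × 0.02 / 7.963e-06 = 16703 d
  layer 2 (medium sand): t_2 = 8.05 × 0.23 / 7.963e-06 = 2.325e+05 d
Total t = Σ t_i = 2.492e+05 days = 682.3 years.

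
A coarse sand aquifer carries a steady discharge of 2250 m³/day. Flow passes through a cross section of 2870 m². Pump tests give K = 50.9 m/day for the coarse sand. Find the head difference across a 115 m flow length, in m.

From Q = K·A·i, i = Q / (K·A) = 2250 / (50.90 × 2870) = 0.01540.
Head loss Δh = i · L = 0.01540 × 115 = 1.771 m.

1.77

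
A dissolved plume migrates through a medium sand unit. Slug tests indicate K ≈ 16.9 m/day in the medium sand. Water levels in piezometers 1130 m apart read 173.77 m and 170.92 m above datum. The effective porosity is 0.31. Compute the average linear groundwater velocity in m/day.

Hydraulic gradient i = (173.77 − 170.92) / 1130 = 2.85 / 1130 = 0.002522.
Darcy flux q = K · i = 16.90 × 0.002522 = 0.04262 m/day.
Seepage velocity v = q / n_e = 0.04262 / 0.31 = 0.1375 m/day.

0.137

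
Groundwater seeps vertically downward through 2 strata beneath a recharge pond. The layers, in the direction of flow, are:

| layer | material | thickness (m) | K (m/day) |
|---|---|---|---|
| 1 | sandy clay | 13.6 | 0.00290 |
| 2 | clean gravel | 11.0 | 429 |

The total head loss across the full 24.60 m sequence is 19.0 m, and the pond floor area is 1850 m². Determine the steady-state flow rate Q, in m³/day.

7.50

Flow is perpendicular to layering, so the layers act in series and the equivalent K is the thickness-weighted harmonic mean.
Total thickness L = 13.6 + 11.0 = 24.60 m.
Σ(b_i/K_i) = 13.6/0.00290 + 11.0/429 = 4690 d.
K_eq = L / Σ(b_i/K_i) = 24.60 / 4690 = 0.005246 m/day.
Q = K_eq · A · (Δh/L) = 0.005246 × 1850 × (19.0/24.60) = 7.495 m³/day.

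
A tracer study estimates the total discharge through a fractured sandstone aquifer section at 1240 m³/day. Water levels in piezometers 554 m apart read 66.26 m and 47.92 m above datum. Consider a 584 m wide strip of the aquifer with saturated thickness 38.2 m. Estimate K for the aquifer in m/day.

1.68

Cross-sectional area A = 584 × 38.2 = 22309 m².
Hydraulic gradient i = (66.26 − 47.92) / 554 = 18.34 / 554 = 0.03310.
From Q = K·A·i, K = Q / (A·i) = 1240 / (22309 × 0.03310) = 1.679 m/day.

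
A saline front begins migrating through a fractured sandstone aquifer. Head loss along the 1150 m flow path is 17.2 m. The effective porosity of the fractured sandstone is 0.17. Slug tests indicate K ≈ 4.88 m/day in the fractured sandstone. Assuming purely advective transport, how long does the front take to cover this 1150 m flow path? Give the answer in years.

Hydraulic gradient i = Δh / L = 17.2 / 1150 = 0.01496.
Darcy flux q = K · i = 4.880 × 0.01496 = 0.07299 m/day.
Seepage velocity v = q / n_e = 0.07299 / 0.17 = 0.4293 m/day.
Travel time t = L / v = 1150 / 0.4293 = 2679 days = 7.333 years.

7.33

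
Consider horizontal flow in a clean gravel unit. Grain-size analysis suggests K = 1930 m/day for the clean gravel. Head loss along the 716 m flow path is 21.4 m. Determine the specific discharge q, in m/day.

Hydraulic gradient i = Δh / L = 21.4 / 716 = 0.02989.
Specific discharge q = K · i = 1930 × 0.02989 = 57.68 m/day.

57.7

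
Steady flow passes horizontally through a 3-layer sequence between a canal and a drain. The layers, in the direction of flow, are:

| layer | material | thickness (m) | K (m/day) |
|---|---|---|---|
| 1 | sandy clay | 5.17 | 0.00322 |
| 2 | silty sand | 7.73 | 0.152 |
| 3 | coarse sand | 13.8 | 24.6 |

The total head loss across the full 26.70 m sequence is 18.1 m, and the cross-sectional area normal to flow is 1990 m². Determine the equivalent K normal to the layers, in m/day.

Flow is perpendicular to layering, so the layers act in series and the equivalent K is the thickness-weighted harmonic mean.
Total thickness L = 5.17 + 7.73 + 13.8 = 26.70 m.
Σ(b_i/K_i) = 5.17/0.00322 + 7.73/0.152 + 13.8/24.6 = 1657 d.
K_eq = L / Σ(b_i/K_i) = 26.70 / 1657 = 0.01611 m/day.

0.0161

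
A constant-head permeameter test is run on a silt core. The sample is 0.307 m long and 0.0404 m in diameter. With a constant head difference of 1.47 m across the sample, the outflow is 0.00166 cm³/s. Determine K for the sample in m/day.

Cross-sectional area A = π·(d/2)² = π × (0.0404/2)² = 0.001282 m².
Convert discharge: 0.00166 cm³/s = 1.660e-09 m³/s.
Darcy's law rearranged: K = Q·L / (A·Δh) = 1.660e-09 × 0.307 / (0.001282 × 1.47) = 2.704e-07 m/s = 0.02337 m/day.

0.0234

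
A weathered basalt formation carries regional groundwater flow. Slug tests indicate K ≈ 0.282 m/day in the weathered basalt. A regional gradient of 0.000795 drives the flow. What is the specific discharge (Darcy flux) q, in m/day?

0.000224

Hydraulic gradient i = 0.000795.
Specific discharge q = K · i = 0.2820 × 0.0007950 = 0.0002242 m/day.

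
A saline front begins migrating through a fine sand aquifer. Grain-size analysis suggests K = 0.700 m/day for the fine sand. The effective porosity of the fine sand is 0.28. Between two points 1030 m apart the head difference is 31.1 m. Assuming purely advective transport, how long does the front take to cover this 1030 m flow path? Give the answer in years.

Hydraulic gradient i = Δh / L = 31.1 / 1030 = 0.03019.
Darcy flux q = K · i = 0.7000 × 0.03019 = 0.02114 m/day.
Seepage velocity v = q / n_e = 0.02114 / 0.28 = 0.07549 m/day.
Travel time t = L / v = 1030 / 0.07549 = 13645 days = 37.36 years.

37.4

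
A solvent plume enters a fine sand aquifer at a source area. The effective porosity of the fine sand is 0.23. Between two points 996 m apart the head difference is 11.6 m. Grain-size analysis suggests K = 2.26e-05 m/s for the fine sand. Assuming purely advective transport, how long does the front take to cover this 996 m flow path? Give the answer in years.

Convert K: 2.26e-05 m/s × 86400 = 1.953 m/day.
Hydraulic gradient i = Δh / L = 11.6 / 996 = 0.01165.
Darcy flux q = K · i = 1.953 × 0.01165 = 0.02274 m/day.
Seepage velocity v = q / n_e = 0.02274 / 0.23 = 0.09888 m/day.
Travel time t = L / v = 996 / 0.09888 = 10073 days = 27.58 years.

27.6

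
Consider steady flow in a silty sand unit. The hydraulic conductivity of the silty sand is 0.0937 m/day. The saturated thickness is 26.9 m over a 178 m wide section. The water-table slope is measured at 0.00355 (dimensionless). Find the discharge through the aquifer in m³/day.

Cross-sectional area A = 178 × 26.9 = 4788 m².
Hydraulic gradient i = 0.00355.
Darcy's law: Q = K · A · i = 0.09370 × 4788 × 0.003550 = 1.593 m³/day.

1.59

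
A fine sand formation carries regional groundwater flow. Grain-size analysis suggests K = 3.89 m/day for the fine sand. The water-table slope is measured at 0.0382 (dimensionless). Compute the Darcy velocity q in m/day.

0.149

Hydraulic gradient i = 0.0382.
Specific discharge q = K · i = 3.890 × 0.03820 = 0.1486 m/day.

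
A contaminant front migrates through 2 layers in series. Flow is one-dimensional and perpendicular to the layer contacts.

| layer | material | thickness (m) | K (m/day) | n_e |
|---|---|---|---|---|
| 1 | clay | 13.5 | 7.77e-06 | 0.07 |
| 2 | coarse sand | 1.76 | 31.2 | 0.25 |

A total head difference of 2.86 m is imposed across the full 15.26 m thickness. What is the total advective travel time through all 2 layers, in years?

With flow normal to the layers, continuity requires the same specific discharge q through every layer.
Σ(b_i/K_i) = 13.5/7.77e-06 + 1.76/31.2 = 1.737e+06 d.
q = Δh / Σ(b_i/K_i) = 2.86 / 1.737e+06 = 1.646e-06 m/day.
In each layer the seepage velocity is v_i = q/n_i, so the layer transit time is t_i = b_i·n_i / q:
  layer 1 (clay): t_1 = 13.5 × 0.07 / 1.646e-06 = 5.741e+05 d
  layer 2 (coarse sand): t_2 = 1.76 × 0.25 / 1.646e-06 = 2.673e+05 d
Total t = Σ t_i = 8.414e+05 days = 2304 years.

2300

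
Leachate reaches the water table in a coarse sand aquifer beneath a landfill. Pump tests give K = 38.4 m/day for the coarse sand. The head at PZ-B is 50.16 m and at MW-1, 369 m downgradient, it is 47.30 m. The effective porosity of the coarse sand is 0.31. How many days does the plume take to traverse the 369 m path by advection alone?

384

Hydraulic gradient i = (50.16 − 47.30) / 369 = 2.86 / 369 = 0.007751.
Darcy flux q = K · i = 38.40 × 0.007751 = 0.2976 m/day.
Seepage velocity v = q / n_e = 0.2976 / 0.31 = 0.9601 m/day.
Travel time t = L / v = 369 / 0.9601 = 384.3 days.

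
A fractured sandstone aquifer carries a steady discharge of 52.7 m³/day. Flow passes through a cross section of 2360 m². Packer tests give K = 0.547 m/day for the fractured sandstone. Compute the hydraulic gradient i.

From Q = K·A·i, i = Q / (K·A) = 52.7 / (0.5470 × 2360) = 0.04082.

0.0408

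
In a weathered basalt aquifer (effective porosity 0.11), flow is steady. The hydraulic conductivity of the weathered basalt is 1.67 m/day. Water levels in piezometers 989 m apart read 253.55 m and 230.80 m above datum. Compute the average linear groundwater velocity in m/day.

Hydraulic gradient i = (253.55 − 230.80) / 989 = 22.75 / 989 = 0.02300.
Darcy flux q = K · i = 1.670 × 0.02300 = 0.03842 m/day.
Seepage velocity v = q / n_e = 0.03842 / 0.11 = 0.3492 m/day.

0.349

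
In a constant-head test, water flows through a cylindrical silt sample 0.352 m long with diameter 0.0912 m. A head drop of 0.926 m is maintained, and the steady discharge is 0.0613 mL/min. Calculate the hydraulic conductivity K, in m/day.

Cross-sectional area A = π·(d/2)² = π × (0.0912/2)² = 0.006533 m².
Convert discharge: 0.0613 mL/min = 1.022e-09 m³/s.
Darcy's law rearranged: K = Q·L / (A·Δh) = 1.022e-09 × 0.352 / (0.006533 × 0.926) = 5.945e-08 m/s = 0.005137 m/day.

0.00514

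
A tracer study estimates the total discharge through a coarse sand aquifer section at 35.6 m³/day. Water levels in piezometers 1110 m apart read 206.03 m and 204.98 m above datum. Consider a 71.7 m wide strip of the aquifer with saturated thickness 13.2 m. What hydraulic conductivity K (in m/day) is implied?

Cross-sectional area A = 71.7 × 13.2 = 946.4 m².
Hydraulic gradient i = (206.03 − 204.98) / 1110 = 1.05 / 1110 = 0.0009459.
From Q = K·A·i, K = Q / (A·i) = 35.6 / (946.4 × 0.0009459) = 39.76 m/day.

39.8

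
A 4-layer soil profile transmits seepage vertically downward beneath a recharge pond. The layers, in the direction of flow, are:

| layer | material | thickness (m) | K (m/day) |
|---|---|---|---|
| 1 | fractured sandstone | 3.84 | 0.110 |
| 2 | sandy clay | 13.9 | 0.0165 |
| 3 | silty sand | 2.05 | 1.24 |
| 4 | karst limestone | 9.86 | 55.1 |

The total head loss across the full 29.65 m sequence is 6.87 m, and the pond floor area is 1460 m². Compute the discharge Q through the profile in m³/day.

Flow is perpendicular to layering, so the layers act in series and the equivalent K is the thickness-weighted harmonic mean.
Total thickness L = 3.84 + 13.9 + 2.05 + 9.86 = 29.65 m.
Σ(b_i/K_i) = 3.84/0.110 + 13.9/0.0165 + 2.05/1.24 + 9.86/55.1 = 879.2 d.
K_eq = L / Σ(b_i/K_i) = 29.65 / 879.2 = 0.03373 m/day.
Q = K_eq · A · (Δh/L) = 0.03373 × 1460 × (6.87/29.65) = 11.41 m³/day.

11.4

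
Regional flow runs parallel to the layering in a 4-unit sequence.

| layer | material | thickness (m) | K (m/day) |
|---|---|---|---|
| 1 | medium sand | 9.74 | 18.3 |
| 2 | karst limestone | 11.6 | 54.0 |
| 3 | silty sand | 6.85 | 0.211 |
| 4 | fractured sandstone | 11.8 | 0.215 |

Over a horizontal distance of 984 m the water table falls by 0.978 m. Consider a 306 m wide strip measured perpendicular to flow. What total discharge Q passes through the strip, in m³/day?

246

Flow is parallel to layering, so each bed carries its own Darcy discharge and the transmissivities add.
Σ(K_i·b_i) = 18.3×9.74 + 54.0×11.6 + 0.211×6.85 + 0.215×11.8 = 808.6 m²/day.
Hydraulic gradient i = Δh / L = 0.978 / 984 = 0.0009939.
Q = Σ(K_i·b_i) · W · i = 808.6 × 306 × 0.0009939 = 245.9 m³/day.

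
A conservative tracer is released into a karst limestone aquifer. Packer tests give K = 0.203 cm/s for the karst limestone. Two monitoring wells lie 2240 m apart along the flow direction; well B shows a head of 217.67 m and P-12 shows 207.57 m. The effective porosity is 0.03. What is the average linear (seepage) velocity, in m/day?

Convert K: 0.203 cm/s × 864 = 175.4 m/day.
Hydraulic gradient i = (217.67 − 207.57) / 2240 = 10.1 / 2240 = 0.004509.
Darcy flux q = K · i = 175.4 × 0.004509 = 0.7908 m/day.
Seepage velocity v = q / n_e = 0.7908 / 0.03 = 26.36 m/day.

26.4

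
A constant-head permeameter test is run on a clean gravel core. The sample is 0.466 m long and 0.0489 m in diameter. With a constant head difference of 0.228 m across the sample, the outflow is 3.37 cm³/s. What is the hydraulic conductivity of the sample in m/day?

Cross-sectional area A = π·(d/2)² = π × (0.0489/2)² = 0.001878 m².
Convert discharge: 3.37 cm³/s = 3.370e-06 m³/s.
Darcy's law rearranged: K = Q·L / (A·Δh) = 3.370e-06 × 0.466 / (0.001878 × 0.228) = 0.003668 m/s = 316.9 m/day.

317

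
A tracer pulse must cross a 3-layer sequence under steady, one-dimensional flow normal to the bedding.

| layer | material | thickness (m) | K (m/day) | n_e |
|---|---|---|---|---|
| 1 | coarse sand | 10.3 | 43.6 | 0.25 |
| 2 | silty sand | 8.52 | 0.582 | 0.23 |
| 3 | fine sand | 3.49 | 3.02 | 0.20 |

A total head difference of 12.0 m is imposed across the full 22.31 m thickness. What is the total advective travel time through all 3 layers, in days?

6.99

With flow normal to the layers, continuity requires the same specific discharge q through every layer.
Σ(b_i/K_i) = 10.3/43.6 + 8.52/0.582 + 3.49/3.02 = 16.03 d.
q = Δh / Σ(b_i/K_i) = 12.0 / 16.03 = 0.7485 m/day.
In each layer the seepage velocity is v_i = q/n_i, so the layer transit time is t_i = b_i·n_i / q:
  layer 1 (coarse sand): t_1 = 10.3 × 0.25 / 0.7485 = 3.440 d
  layer 2 (silty sand): t_2 = 8.52 × 0.23 / 0.7485 = 2.618 d
  layer 3 (fine sand): t_3 = 3.49 × 0.20 / 0.7485 = 0.9325 d
Total t = Σ t_i = 6.990 days.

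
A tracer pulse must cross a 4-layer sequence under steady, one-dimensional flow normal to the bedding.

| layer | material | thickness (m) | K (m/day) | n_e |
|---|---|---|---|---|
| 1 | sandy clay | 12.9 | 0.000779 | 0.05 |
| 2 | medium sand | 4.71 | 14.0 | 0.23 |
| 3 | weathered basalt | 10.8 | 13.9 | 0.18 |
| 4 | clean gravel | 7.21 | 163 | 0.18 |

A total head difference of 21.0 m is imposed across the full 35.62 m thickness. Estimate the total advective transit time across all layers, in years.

With flow normal to the layers, continuity requires the same specific discharge q through every layer.
Σ(b_i/K_i) = 12.9/0.000779 + 4.71/14.0 + 10.8/13.9 + 7.21/163 = 16561 d.
q = Δh / Σ(b_i/K_i) = 21.0 / 16561 = 0.001268 m/day.
In each layer the seepage velocity is v_i = q/n_i, so the layer transit time is t_i = b_i·n_i / q:
  layer 1 (sandy clay): t_1 = 12.9 × 0.05 / 0.001268 = 508.7 d
  layer 2 (medium sand): t_2 = 4.71 × 0.23 / 0.001268 = 854.3 d
  layer 3 (weathered basalt): t_3 = 10.8 × 0.18 / 0.001268 = 1533 d
  layer 4 (clean gravel): t_4 = 7.21 × 0.18 / 0.001268 = 1023 d
Total t = Σ t_i = 3919 days = 10.73 years.

10.7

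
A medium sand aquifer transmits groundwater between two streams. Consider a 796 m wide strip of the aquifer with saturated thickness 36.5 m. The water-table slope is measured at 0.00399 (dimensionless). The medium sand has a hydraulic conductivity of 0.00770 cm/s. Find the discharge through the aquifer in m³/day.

771

Convert K: 0.00770 cm/s × 864 = 6.653 m/day.
Cross-sectional area A = 796 × 36.5 = 29054 m².
Hydraulic gradient i = 0.00399.
Darcy's law: Q = K · A · i = 6.653 × 29054 × 0.003990 = 771.2 m³/day.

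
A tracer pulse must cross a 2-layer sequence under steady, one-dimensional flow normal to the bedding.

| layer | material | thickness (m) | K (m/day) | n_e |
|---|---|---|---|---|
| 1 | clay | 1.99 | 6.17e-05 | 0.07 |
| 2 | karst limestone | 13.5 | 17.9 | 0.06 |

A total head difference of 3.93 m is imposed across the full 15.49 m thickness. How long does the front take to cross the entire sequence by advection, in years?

With flow normal to the layers, continuity requires the same specific discharge q through every layer.
Σ(b_i/K_i) = 1.99/6.17e-05 + 13.5/17.9 = 32254 d.
q = Δh / Σ(b_i/K_i) = 3.93 / 32254 = 0.0001218 m/day.
In each layer the seepage velocity is v_i = q/n_i, so the layer transit time is t_i = b_i·n_i / q:
  layer 1 (clay): t_1 = 1.99 × 0.07 / 0.0001218 = 1143 d
  layer 2 (karst limestone): t_2 = 13.5 × 0.06 / 0.0001218 = 6648 d
Total t = Σ t_i = 7791 days = 21.33 years.

21.3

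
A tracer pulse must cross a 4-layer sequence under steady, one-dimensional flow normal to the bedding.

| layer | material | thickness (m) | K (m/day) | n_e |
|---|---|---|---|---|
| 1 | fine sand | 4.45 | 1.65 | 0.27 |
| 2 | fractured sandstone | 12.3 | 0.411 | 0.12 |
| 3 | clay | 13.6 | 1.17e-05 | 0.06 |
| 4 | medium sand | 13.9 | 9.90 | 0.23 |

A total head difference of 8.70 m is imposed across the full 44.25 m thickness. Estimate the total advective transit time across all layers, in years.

2450

With flow normal to the layers, continuity requires the same specific discharge q through every layer.
Σ(b_i/K_i) = 4.45/1.65 + 12.3/0.411 + 13.6/1.17e-05 + 13.9/9.90 = 1.162e+06 d.
q = Δh / Σ(b_i/K_i) = 8.70 / 1.162e+06 = 7.484e-06 m/day.
In each layer the seepage velocity is v_i = q/n_i, so the layer transit time is t_i = b_i·n_i / q:
  layer 1 (fine sand): t_1 = 4.45 × 0.27 / 7.484e-06 = 1.605e+05 d
  layer 2 (fractured sandstone): t_2 = 12.3 × 0.12 / 7.484e-06 = 1.972e+05 d
  layer 3 (clay): t_3 = 13.6 × 0.06 / 7.484e-06 = 1.090e+05 d
  layer 4 (medium sand): t_4 = 13.9 × 0.23 / 7.484e-06 = 4.272e+05 d
Total t = Σ t_i = 8.939e+05 days = 2447 years.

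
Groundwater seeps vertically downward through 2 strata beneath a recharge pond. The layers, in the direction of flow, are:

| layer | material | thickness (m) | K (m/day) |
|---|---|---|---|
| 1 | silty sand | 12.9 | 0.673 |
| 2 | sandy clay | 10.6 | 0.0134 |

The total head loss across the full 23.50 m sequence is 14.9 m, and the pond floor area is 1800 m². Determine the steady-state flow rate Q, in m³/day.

Flow is perpendicular to layering, so the layers act in series and the equivalent K is the thickness-weighted harmonic mean.
Total thickness L = 12.9 + 10.6 = 23.50 m.
Σ(b_i/K_i) = 12.9/0.673 + 10.6/0.0134 = 810.2 d.
K_eq = L / Σ(b_i/K_i) = 23.50 / 810.2 = 0.02900 m/day.
Q = K_eq · A · (Δh/L) = 0.02900 × 1800 × (14.9/23.50) = 33.10 m³/day.

33.1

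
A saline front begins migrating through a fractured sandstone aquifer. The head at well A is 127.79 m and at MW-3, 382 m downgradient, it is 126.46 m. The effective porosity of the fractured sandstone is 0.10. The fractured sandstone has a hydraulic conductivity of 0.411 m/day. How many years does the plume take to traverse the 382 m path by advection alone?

Hydraulic gradient i = (127.79 − 126.46) / 382 = 1.33 / 382 = 0.003482.
Darcy flux q = K · i = 0.4110 × 0.003482 = 0.001431 m/day.
Seepage velocity v = q / n_e = 0.001431 / 0.10 = 0.01431 m/day.
Travel time t = L / v = 382 / 0.01431 = 26695 days = 73.09 years.

73.1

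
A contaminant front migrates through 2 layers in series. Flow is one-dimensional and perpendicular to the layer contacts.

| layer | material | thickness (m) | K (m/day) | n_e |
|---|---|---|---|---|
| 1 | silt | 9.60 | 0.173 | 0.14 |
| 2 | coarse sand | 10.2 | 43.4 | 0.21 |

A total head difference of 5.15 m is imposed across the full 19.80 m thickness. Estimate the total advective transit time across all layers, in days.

With flow normal to the layers, continuity requires the same specific discharge q through every layer.
Σ(b_i/K_i) = 9.60/0.173 + 10.2/43.4 = 55.73 d.
q = Δh / Σ(b_i/K_i) = 5.15 / 55.73 = 0.09242 m/day.
In each layer the seepage velocity is v_i = q/n_i, so the layer transit time is t_i = b_i·n_i / q:
  layer 1 (silt): t_1 = 9.60 × 0.14 / 0.09242 = 14.54 d
  layer 2 (coarse sand): t_2 = 10.2 × 0.21 / 0.09242 = 23.18 d
Total t = Σ t_i = 37.72 days.

37.7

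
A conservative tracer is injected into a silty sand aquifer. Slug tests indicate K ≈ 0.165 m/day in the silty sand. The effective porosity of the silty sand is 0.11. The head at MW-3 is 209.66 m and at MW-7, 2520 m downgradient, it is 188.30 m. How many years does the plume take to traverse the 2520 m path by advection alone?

Hydraulic gradient i = (209.66 − 188.30) / 2520 = 21.36 / 2520 = 0.008476.
Darcy flux q = K · i = 0.1650 × 0.008476 = 0.001399 m/day.
Seepage velocity v = q / n_e = 0.001399 / 0.11 = 0.01271 m/day.
Travel time t = L / v = 2520 / 0.01271 = 1.982e+05 days = 542.6 years.

543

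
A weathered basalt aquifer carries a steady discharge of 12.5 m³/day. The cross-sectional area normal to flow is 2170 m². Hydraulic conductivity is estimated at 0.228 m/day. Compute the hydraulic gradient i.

From Q = K·A·i, i = Q / (K·A) = 12.5 / (0.2280 × 2170) = 0.02526.

0.0253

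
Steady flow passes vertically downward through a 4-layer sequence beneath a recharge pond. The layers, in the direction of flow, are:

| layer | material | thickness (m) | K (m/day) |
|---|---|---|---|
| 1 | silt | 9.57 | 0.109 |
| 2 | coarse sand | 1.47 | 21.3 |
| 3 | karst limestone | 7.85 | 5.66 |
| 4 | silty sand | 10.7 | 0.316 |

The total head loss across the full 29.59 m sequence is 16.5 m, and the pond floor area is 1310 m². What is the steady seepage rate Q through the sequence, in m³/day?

Flow is perpendicular to layering, so the layers act in series and the equivalent K is the thickness-weighted harmonic mean.
Total thickness L = 9.57 + 1.47 + 7.85 + 10.7 = 29.59 m.
Σ(b_i/K_i) = 9.57/0.109 + 1.47/21.3 + 7.85/5.66 + 10.7/0.316 = 123.1 d.
K_eq = L / Σ(b_i/K_i) = 29.59 / 123.1 = 0.2403 m/day.
Q = K_eq · A · (Δh/L) = 0.2403 × 1310 × (16.5/29.59) = 175.6 m³/day.

176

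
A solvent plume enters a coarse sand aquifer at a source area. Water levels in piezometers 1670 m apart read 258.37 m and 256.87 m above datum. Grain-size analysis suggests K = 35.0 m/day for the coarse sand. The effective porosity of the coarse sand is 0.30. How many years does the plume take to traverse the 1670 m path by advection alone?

Hydraulic gradient i = (258.37 − 256.87) / 1670 = 1.5 / 1670 = 0.0008982.
Darcy flux q = K · i = 35.00 × 0.0008982 = 0.03144 m/day.
Seepage velocity v = q / n_e = 0.03144 / 0.30 = 0.1048 m/day.
Travel time t = L / v = 1670 / 0.1048 = 15937 days = 43.63 years.

43.6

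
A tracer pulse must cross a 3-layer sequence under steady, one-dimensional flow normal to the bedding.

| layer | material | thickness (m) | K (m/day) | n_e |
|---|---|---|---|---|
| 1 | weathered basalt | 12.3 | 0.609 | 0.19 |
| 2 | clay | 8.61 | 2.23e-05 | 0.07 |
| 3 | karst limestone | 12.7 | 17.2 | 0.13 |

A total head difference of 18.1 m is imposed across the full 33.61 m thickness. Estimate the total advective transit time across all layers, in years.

268

With flow normal to the layers, continuity requires the same specific discharge q through every layer.
Σ(b_i/K_i) = 12.3/0.609 + 8.61/2.23e-05 + 12.7/17.2 = 3.861e+05 d.
q = Δh / Σ(b_i/K_i) = 18.1 / 3.861e+05 = 4.688e-05 m/day.
In each layer the seepage velocity is v_i = q/n_i, so the layer transit time is t_i = b_i·n_i / q:
  layer 1 (weathered basalt): t_1 = 12.3 × 0.19 / 4.688e-05 = 49854 d
  layer 2 (clay): t_2 = 8.61 × 0.07 / 4.688e-05 = 12857 d
  layer 3 (karst limestone): t_3 = 12.7 × 0.13 / 4.688e-05 = 35220 d
Total t = Σ t_i = 97931 days = 268.1 years.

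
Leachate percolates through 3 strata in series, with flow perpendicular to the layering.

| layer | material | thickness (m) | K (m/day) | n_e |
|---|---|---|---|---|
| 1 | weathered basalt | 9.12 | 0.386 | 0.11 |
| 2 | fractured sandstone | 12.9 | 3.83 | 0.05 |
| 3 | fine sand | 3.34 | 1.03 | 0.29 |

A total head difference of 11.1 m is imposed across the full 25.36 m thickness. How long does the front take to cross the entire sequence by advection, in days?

7.13

With flow normal to the layers, continuity requires the same specific discharge q through every layer.
Σ(b_i/K_i) = 9.12/0.386 + 12.9/3.83 + 3.34/1.03 = 30.24 d.
q = Δh / Σ(b_i/K_i) = 11.1 / 30.24 = 0.3671 m/day.
In each layer the seepage velocity is v_i = q/n_i, so the layer transit time is t_i = b_i·n_i / q:
  layer 1 (weathered basalt): t_1 = 9.12 × 0.11 / 0.3671 = 2.733 d
  layer 2 (fractured sandstone): t_2 = 12.9 × 0.05 / 0.3671 = 1.757 d
  layer 3 (fine sand): t_3 = 3.34 × 0.29 / 0.3671 = 2.639 d
Total t = Σ t_i = 7.128 days.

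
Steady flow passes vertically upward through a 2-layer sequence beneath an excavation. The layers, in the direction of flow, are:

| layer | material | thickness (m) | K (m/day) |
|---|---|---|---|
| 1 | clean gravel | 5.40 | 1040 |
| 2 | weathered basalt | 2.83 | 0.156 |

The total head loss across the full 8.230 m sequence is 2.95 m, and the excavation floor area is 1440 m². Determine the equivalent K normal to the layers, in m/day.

Flow is perpendicular to layering, so the layers act in series and the equivalent K is the thickness-weighted harmonic mean.
Total thickness L = 5.40 + 2.83 = 8.230 m.
Σ(b_i/K_i) = 5.40/1040 + 2.83/0.156 = 18.15 d.
K_eq = L / Σ(b_i/K_i) = 8.230 / 18.15 = 0.4535 m/day.

0.454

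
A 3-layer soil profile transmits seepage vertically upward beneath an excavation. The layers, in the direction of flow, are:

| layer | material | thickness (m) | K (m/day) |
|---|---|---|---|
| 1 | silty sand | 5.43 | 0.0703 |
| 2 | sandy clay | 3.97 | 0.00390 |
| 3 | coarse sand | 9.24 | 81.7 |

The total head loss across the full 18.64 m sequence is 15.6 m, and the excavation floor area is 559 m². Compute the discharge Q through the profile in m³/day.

Flow is perpendicular to layering, so the layers act in series and the equivalent K is the thickness-weighted harmonic mean.
Total thickness L = 5.43 + 3.97 + 9.24 = 18.64 m.
Σ(b_i/K_i) = 5.43/0.0703 + 3.97/0.00390 + 9.24/81.7 = 1095 d.
K_eq = L / Σ(b_i/K_i) = 18.64 / 1095 = 0.01702 m/day.
Q = K_eq · A · (Δh/L) = 0.01702 × 559 × (15.6/18.64) = 7.962 m³/day.

7.96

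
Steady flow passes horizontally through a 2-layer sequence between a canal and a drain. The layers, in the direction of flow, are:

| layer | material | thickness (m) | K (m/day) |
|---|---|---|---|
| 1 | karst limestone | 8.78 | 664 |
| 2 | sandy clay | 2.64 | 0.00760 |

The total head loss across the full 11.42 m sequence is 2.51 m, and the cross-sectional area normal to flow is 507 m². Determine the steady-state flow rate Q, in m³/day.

3.66

Flow is perpendicular to layering, so the layers act in series and the equivalent K is the thickness-weighted harmonic mean.
Total thickness L = 8.78 + 2.64 = 11.42 m.
Σ(b_i/K_i) = 8.78/664 + 2.64/0.00760 = 347.4 d.
K_eq = L / Σ(b_i/K_i) = 11.42 / 347.4 = 0.03287 m/day.
Q = K_eq · A · (Δh/L) = 0.03287 × 507 × (2.51/11.42) = 3.663 m³/day.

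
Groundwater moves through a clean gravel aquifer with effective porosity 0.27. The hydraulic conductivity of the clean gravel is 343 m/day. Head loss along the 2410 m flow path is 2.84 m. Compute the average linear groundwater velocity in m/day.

1.50

Hydraulic gradient i = Δh / L = 2.84 / 2410 = 0.001178.
Darcy flux q = K · i = 343.0 × 0.001178 = 0.4042 m/day.
Seepage velocity v = q / n_e = 0.4042 / 0.27 = 1.497 m/day.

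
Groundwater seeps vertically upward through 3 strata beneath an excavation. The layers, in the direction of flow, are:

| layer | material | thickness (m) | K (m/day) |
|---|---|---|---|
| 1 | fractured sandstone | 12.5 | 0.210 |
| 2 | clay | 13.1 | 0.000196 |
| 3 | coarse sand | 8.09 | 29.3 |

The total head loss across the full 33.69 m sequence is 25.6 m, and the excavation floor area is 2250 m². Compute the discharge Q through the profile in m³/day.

Flow is perpendicular to layering, so the layers act in series and the equivalent K is the thickness-weighted harmonic mean.
Total thickness L = 12.5 + 13.1 + 8.09 = 33.69 m.
Σ(b_i/K_i) = 12.5/0.210 + 13.1/0.000196 + 8.09/29.3 = 66897 d.
K_eq = L / Σ(b_i/K_i) = 33.69 / 66897 = 0.0005036 m/day.
Q = K_eq · A · (Δh/L) = 0.0005036 × 2250 × (25.6/33.69) = 0.8610 m³/day.

0.861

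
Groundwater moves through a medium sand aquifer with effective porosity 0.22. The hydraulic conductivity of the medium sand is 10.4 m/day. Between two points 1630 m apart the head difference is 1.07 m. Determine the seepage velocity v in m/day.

0.0310

Hydraulic gradient i = Δh / L = 1.07 / 1630 = 0.0006564.
Darcy flux q = K · i = 10.40 × 0.0006564 = 0.006827 m/day.
Seepage velocity v = q / n_e = 0.006827 / 0.22 = 0.03103 m/day.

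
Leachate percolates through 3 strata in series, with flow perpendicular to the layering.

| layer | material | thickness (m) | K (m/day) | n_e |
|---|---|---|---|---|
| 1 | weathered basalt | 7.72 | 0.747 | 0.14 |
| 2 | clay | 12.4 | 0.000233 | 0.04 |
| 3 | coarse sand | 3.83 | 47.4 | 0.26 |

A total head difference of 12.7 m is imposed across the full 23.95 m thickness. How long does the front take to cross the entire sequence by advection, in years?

29.5

With flow normal to the layers, continuity requires the same specific discharge q through every layer.
Σ(b_i/K_i) = 7.72/0.747 + 12.4/0.000233 + 3.83/47.4 = 53229 d.
q = Δh / Σ(b_i/K_i) = 12.7 / 53229 = 0.0002386 m/day.
In each layer the seepage velocity is v_i = q/n_i, so the layer transit time is t_i = b_i·n_i / q:
  layer 1 (weathered basalt): t_1 = 7.72 × 0.14 / 0.0002386 = 4530 d
  layer 2 (clay): t_2 = 12.4 × 0.04 / 0.0002386 = 2079 d
  layer 3 (coarse sand): t_3 = 3.83 × 0.26 / 0.0002386 = 4174 d
Total t = Σ t_i = 10782 days = 29.52 years.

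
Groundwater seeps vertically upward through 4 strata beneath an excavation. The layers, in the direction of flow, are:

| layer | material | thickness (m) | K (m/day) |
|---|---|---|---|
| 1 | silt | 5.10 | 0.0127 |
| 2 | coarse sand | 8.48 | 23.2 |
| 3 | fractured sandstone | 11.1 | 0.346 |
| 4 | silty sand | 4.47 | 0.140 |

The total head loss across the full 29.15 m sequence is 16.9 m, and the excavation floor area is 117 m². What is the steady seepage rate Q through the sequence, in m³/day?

4.24

Flow is perpendicular to layering, so the layers act in series and the equivalent K is the thickness-weighted harmonic mean.
Total thickness L = 5.10 + 8.48 + 11.1 + 4.47 = 29.15 m.
Σ(b_i/K_i) = 5.10/0.0127 + 8.48/23.2 + 11.1/0.346 + 4.47/0.140 = 465.9 d.
K_eq = L / Σ(b_i/K_i) = 29.15 / 465.9 = 0.06256 m/day.
Q = K_eq · A · (Δh/L) = 0.06256 × 117 × (16.9/29.15) = 4.244 m³/day.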